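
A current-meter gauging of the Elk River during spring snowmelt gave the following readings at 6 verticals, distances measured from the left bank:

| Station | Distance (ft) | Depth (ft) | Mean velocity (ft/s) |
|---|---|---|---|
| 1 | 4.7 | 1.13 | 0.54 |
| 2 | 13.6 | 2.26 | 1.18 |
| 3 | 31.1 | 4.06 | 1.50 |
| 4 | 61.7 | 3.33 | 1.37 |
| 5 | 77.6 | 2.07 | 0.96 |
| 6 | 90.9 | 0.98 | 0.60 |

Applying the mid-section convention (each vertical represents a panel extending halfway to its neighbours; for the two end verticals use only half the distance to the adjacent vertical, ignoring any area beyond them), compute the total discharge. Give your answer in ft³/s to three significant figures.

323 ft³/s

w_1 = (13.6 − 4.7)/2 = 4.45 ft; q_1 = 0.54 × 1.13 × 4.45 = 2.715 ft³/s
w_2 = (31.1 − 4.7)/2 = 13.2 ft; q_2 = 1.18 × 2.26 × 13.2 = 35.20 ft³/s
w_3 = (61.7 − 13.6)/2 = 24.05 ft; q_3 = 1.50 × 4.06 × 24.05 = 146.5 ft³/s
w_4 = (77.6 − 31.1)/2 = 23.25 ft; q_4 = 1.37 × 3.33 × 23.25 = 106.1 ft³/s
w_5 = (90.9 − 61.7)/2 = 14.6 ft; q_5 = 0.96 × 2.07 × 14.6 = 29.01 ft³/s
w_6 = (90.9 − 77.6)/2 = 6.65 ft; q_6 = 0.60 × 0.98 × 6.65 = 3.910 ft³/s
Q = Σ qᵢ = 323.4 ft³/s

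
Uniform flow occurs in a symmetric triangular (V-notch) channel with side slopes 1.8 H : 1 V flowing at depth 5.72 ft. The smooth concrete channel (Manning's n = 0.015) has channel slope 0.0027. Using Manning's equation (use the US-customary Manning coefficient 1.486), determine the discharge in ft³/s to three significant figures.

A = z·y² = 1.8×5.72² = 58.89 ft²
P = 2y√(1+z²) = 2×5.72×√(1+1.8²) = 23.56 ft
R = A/P = 58.89/23.56 = 2.500 ft
Q = (1.486/n)·A·R^(2/3)·S^(1/2) = (1.486/0.015) × 58.89 × 2.500^(2/3) × 0.0027^(1/2) = 558.4 ft³/s

558 ft³/s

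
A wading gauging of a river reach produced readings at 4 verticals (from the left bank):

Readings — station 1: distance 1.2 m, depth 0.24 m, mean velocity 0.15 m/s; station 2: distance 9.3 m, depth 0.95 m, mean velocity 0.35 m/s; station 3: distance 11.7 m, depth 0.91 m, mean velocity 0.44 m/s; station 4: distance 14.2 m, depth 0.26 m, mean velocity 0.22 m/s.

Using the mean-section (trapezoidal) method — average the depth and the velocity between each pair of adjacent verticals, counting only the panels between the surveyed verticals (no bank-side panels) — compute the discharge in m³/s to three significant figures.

2.57 m³/s

Panel 1-2: Δb = 8.1 m, d̄ = (0.24+0.95)/2 = 0.595, v̄ = (0.15+0.35)/2 = 0.25 → q = 8.1×0.595×0.25 = 1.205 m³/s
Panel 2-3: Δb = 2.4 m, d̄ = (0.95+0.91)/2 = 0.93, v̄ = (0.35+0.44)/2 = 0.395 → q = 2.4×0.93×0.395 = 0.8816 m³/s
Panel 3-4: Δb = 2.5 m, d̄ = (0.91+0.26)/2 = 0.585, v̄ = (0.44+0.22)/2 = 0.33 → q = 2.5×0.585×0.33 = 0.4826 m³/s
Q = Σ q = 2.569 m³/s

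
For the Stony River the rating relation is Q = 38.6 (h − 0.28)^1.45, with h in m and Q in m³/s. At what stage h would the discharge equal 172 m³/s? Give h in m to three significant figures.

h − h₀ = (Q/C)^(1/b) = (172/38.6)^(1/1.45) = 2.802 m
h = 0.28 + 2.802 = 3.082 m

3.08 m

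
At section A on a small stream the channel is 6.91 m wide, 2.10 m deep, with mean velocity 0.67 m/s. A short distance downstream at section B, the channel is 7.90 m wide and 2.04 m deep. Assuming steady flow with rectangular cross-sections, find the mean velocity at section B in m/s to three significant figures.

0.603 m/s

Q = A₁V₁ = (6.91×2.10) × 0.67 = 9.722 m³/s
A₂ = 7.90 × 2.04 = 16.12 m²
V₂ = Q/A₂ = 9.722/16.12 = 0.6033 m/s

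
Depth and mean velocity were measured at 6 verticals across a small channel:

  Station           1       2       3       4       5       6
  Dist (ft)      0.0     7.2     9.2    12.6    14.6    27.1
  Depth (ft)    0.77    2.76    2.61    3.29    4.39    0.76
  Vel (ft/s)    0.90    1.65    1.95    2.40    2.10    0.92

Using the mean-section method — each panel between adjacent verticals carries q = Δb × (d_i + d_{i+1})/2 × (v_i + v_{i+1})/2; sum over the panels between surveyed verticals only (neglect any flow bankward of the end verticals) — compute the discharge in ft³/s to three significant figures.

Panel 1-2: Δb = 7.2 ft, d̄ = (0.77+2.76)/2 = 1.765, v̄ = (0.90+1.65)/2 = 1.275 → q = 7.2×1.765×1.275 = 16.20 ft³/s
Panel 2-3: Δb = 2 ft, d̄ = (2.76+2.61)/2 = 2.685, v̄ = (1.65+1.95)/2 = 1.8 → q = 2×2.685×1.8 = 9.666 ft³/s
Panel 3-4: Δb = 3.4 ft, d̄ = (2.61+3.29)/2 = 2.95, v̄ = (1.95+2.40)/2 = 2.175 → q = 3.4×2.95×2.175 = 21.82 ft³/s
Panel 4-5: Δb = 2 ft, d̄ = (3.29+4.39)/2 = 3.84, v̄ = (2.40+2.10)/2 = 2.25 → q = 2×3.84×2.25 = 17.28 ft³/s
Panel 5-6: Δb = 12.5 ft, d̄ = (4.39+0.76)/2 = 2.575, v̄ = (2.10+0.92)/2 = 1.51 → q = 12.5×2.575×1.51 = 48.60 ft³/s
Q = Σ q = 113.6 ft³/s

114 ft³/s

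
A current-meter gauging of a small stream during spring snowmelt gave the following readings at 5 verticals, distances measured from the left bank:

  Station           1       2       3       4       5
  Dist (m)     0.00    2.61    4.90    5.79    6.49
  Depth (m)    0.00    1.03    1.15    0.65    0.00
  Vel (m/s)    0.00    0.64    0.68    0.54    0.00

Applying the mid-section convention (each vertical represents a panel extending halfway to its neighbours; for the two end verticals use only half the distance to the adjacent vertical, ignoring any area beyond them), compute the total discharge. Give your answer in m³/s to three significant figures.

3.14 m³/s

w_2 = (4.90 − 0.00)/2 = 2.45 m; q_2 = 0.64 × 1.03 × 2.45 = 1.615 m³/s
w_3 = (5.79 − 2.61)/2 = 1.59 m; q_3 = 0.68 × 1.15 × 1.59 = 1.243 m³/s
w_4 = (6.49 − 4.90)/2 = 0.795 m; q_4 = 0.54 × 0.65 × 0.795 = 0.2790 m³/s
Stations 1, 5 contribute zero (depth or velocity is 0).
Q = Σ qᵢ = 3.137 m³/s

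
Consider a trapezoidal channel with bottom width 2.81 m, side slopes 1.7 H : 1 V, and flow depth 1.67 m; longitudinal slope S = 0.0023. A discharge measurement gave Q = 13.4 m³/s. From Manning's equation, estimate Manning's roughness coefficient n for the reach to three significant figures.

A = (b + z·y)·y = (2.81 + 1.7×1.67)×1.67 = 9.434 m²
P = b + 2y√(1+z²) = 2.81 + 2×1.67×√(1+1.7²) = 9.398 m
R = A/P = 9.434/9.398 = 1.004 m
n = (1/Q)·A·R^(2/3)·S^(1/2) = (1/13.4) × 9.434 × 1.003 × 0.04796 = 0.03385

0.0339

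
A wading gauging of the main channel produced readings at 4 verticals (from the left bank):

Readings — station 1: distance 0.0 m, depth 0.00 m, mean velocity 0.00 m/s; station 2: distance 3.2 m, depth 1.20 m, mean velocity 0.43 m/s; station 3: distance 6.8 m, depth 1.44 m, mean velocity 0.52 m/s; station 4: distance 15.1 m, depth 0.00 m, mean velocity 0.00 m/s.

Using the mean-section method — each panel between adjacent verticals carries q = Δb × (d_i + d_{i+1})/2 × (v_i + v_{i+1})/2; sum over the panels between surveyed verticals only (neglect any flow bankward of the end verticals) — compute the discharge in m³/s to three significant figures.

4.22 m³/s

Panel 1-2: Δb = 3.2 m, d̄ = (0.00+1.20)/2 = 0.6, v̄ = (0.00+0.43)/2 = 0.215 → q = 3.2×0.6×0.215 = 0.4128 m³/s
Panel 2-3: Δb = 3.6 m, d̄ = (1.20+1.44)/2 = 1.32, v̄ = (0.43+0.52)/2 = 0.475 → q = 3.6×1.32×0.475 = 2.257 m³/s
Panel 3-4: Δb = 8.3 m, d̄ = (1.44+0.00)/2 = 0.72, v̄ = (0.52+0.00)/2 = 0.26 → q = 8.3×0.72×0.26 = 1.554 m³/s
Q = Σ q = 4.224 m³/s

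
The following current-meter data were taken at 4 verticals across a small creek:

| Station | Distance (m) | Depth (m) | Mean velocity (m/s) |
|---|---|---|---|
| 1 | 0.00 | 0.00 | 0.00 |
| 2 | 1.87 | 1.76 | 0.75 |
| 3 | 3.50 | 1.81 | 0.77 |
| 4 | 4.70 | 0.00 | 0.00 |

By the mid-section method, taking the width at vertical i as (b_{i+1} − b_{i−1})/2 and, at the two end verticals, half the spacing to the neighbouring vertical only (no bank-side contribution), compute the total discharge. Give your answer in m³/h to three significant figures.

w_2 = (3.50 − 0.00)/2 = 1.75 m; q_2 = 0.75 × 1.76 × 1.75 = 2.310 m³/s
w_3 = (4.70 − 1.87)/2 = 1.415 m; q_3 = 0.77 × 1.81 × 1.415 = 1.972 m³/s
Stations 1, 4 contribute zero (depth or velocity is 0).
Q = Σ qᵢ = 4.282 m³/s
= 4.282 × 3600 = 15420 m³/h

15400 m³/h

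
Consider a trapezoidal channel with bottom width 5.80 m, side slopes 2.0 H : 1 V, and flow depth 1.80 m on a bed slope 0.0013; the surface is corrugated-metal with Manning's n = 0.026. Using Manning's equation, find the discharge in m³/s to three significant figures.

26.8 m³/s

A = (b + z·y)·y = (5.80 + 2.0×1.80)×1.80 = 16.92 m²
P = b + 2y√(1+z²) = 5.80 + 2×1.80×√(1+2.0²) = 13.85 m
R = A/P = 16.92/13.85 = 1.222 m
Q = (1/n)·A·R^(2/3)·S^(1/2) = (1/0.026) × 16.92 × 1.222^(2/3) × 0.0013^(1/2) = 26.81 m³/s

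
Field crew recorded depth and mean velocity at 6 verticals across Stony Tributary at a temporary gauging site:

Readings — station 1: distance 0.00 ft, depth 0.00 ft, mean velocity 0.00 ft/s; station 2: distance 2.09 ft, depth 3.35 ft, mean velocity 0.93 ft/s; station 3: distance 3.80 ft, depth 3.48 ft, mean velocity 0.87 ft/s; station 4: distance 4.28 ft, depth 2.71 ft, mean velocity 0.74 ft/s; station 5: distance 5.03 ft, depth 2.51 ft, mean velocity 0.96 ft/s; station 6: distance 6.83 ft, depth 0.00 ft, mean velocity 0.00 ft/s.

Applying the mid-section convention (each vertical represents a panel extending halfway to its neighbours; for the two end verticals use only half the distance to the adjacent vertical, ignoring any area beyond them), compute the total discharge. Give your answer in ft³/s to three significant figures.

w_2 = (3.80 − 0.00)/2 = 1.9 ft; q_2 = 0.93 × 3.35 × 1.9 = 5.919 ft³/s
w_3 = (4.28 − 2.09)/2 = 1.095 ft; q_3 = 0.87 × 3.48 × 1.095 = 3.315 ft³/s
w_4 = (5.03 − 3.80)/2 = 0.615 ft; q_4 = 0.74 × 2.71 × 0.615 = 1.233 ft³/s
w_5 = (6.83 − 4.28)/2 = 1.275 ft; q_5 = 0.96 × 2.51 × 1.275 = 3.072 ft³/s
Stations 1, 6 contribute zero (depth or velocity is 0).
Q = Σ qᵢ = 13.54 ft³/s

13.5 ft³/s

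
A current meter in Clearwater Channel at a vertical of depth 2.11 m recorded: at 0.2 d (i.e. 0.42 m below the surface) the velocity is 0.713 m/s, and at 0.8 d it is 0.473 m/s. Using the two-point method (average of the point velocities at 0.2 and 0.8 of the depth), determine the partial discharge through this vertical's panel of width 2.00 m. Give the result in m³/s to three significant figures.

2.50 m³/s

v̄ = (0.713 + 0.473) / 2 = 0.5930 m/s
q = v̄ × d × w = 0.5930 × 2.11 × 2.00 = 2.502 m³/s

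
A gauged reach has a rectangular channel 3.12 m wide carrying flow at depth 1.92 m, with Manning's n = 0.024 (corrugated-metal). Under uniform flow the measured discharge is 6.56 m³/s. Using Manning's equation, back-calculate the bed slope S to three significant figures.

A = b·y = 3.12 × 1.92 = 5.990 m²
P = b + 2y = 3.12 + 2×1.92 = 6.960 m
R = A/P = 5.990/6.960 = 0.8607 m
S = (Q·n / (1·A·R^(2/3)))² = (6.56×0.024 / (1×5.990×0.9048))² = 0.0008437

0.000844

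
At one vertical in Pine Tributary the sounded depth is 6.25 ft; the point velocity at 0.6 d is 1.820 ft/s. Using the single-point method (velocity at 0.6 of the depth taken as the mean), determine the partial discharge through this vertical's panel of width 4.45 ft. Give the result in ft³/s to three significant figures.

50.6 ft³/s

v̄ = v₀.₆ = 1.820 ft/s
q = v̄ × d × w = 1.820 × 6.25 × 4.45 = 50.62 ft³/s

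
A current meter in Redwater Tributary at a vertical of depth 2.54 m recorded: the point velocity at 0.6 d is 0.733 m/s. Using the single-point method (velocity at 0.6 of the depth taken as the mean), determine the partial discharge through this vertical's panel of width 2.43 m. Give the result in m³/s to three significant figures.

v̄ = v₀.₆ = 0.733 m/s
q = v̄ × d × w = 0.7330 × 2.54 × 2.43 = 4.524 m³/s

4.52 m³/s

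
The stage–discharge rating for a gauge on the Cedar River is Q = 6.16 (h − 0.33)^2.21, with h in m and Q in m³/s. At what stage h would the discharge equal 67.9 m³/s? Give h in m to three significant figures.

3.29 m

h − h₀ = (Q/C)^(1/b) = (67.9/6.16)^(1/2.21) = 2.962 m
h = 0.33 + 2.962 = 3.292 m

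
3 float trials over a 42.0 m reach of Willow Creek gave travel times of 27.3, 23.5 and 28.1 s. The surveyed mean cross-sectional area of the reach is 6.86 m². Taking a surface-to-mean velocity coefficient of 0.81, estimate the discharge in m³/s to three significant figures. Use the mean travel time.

8.87 m³/s

t̄ = (27.3 + 23.5 + 28.1) / 3 = 26.3 s
v_surface = L / t̄ = 42.0 / 26.3 = 1.597 m/s
v_mean = 0.81 × 1.597 = 1.294 m/s
Q = A × v_mean = 6.86 × 1.294 = 8.874 m³/s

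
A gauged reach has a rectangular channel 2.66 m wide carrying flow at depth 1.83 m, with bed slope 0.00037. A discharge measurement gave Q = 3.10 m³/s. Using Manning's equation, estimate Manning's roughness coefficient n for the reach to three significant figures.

0.0254

A = b·y = 2.66 × 1.83 = 4.868 m²
P = b + 2y = 2.66 + 2×1.83 = 6.320 m
R = A/P = 4.868/6.320 = 0.7702 m
n = (1/Q)·A·R^(2/3)·S^(1/2) = (1/3.10) × 4.868 × 0.8403 × 0.01924 = 0.02538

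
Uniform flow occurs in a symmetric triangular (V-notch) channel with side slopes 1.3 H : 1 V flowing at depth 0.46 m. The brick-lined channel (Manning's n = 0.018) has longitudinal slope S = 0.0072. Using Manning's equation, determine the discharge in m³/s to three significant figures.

0.417 m³/s

A = z·y² = 1.3×0.46² = 0.2751 m²
P = 2y√(1+z²) = 2×0.46×√(1+1.3²) = 1.509 m
R = A/P = 0.2751/1.509 = 0.1823 m
Q = (1/n)·A·R^(2/3)·S^(1/2) = (1/0.018) × 0.2751 × 0.1823^(2/3) × 0.0072^(1/2) = 0.4169 m³/s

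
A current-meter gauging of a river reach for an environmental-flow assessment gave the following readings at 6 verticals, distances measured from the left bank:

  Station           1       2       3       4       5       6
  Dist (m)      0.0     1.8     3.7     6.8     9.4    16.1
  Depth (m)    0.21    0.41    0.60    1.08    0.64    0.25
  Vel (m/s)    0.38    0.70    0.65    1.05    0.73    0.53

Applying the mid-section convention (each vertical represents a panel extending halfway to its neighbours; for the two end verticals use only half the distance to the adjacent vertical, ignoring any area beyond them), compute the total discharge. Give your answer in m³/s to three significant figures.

w_1 = (1.8 − 0.0)/2 = 0.9 m; q_1 = 0.38 × 0.21 × 0.9 = 0.07182 m³/s
w_2 = (3.7 − 0.0)/2 = 1.85 m; q_2 = 0.70 × 0.41 × 1.85 = 0.5310 m³/s
w_3 = (6.8 − 1.8)/2 = 2.5 m; q_3 = 0.65 × 0.60 × 2.5 = 0.9750 m³/s
w_4 = (9.4 − 3.7)/2 = 2.85 m; q_4 = 1.05 × 1.08 × 2.85 = 3.232 m³/s
w_5 = (16.1 − 6.8)/2 = 4.65 m; q_5 = 0.73 × 0.64 × 4.65 = 2.172 m³/s
w_6 = (16.1 − 9.4)/2 = 3.35 m; q_6 = 0.53 × 0.25 × 3.35 = 0.4439 m³/s
Q = Σ qᵢ = 7.426 m³/s

7.43 m³/s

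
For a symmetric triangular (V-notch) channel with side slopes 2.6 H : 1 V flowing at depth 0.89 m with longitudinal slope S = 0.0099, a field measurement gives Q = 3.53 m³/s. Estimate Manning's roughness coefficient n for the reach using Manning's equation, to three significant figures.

0.0323

A = z·y² = 2.6×0.89² = 2.059 m²
P = 2y√(1+z²) = 2×0.89×√(1+2.6²) = 4.959 m
R = A/P = 2.059/4.959 = 0.4153 m
n = (1/Q)·A·R^(2/3)·S^(1/2) = (1/3.53) × 2.059 × 0.5567 × 0.09950 = 0.03231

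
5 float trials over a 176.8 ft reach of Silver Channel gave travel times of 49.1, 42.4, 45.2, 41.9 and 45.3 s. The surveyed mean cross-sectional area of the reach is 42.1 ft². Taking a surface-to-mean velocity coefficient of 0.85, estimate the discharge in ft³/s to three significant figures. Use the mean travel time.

t̄ = (49.1 + 42.4 + 45.2 + 41.9 + 45.3) / 5 = 44.78 s
v_surface = L / t̄ = 176.8 / 44.78 = 3.948 ft/s
v_mean = 0.85 × 3.948 = 3.356 ft/s
Q = A × v_mean = 42.1 × 3.356 = 141.3 ft³/s

141 ft³/s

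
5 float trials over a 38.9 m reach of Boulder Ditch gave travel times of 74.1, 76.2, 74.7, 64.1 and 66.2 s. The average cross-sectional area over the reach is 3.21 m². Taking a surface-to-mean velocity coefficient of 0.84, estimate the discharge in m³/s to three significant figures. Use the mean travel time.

t̄ = (74.1 + 76.2 + 74.7 + 64.1 + 66.2) / 5 = 71.06 s
v_surface = L / t̄ = 38.9 / 71.06 = 0.5474 m/s
v_mean = 0.84 × 0.5474 = 0.4598 m/s
Q = A × v_mean = 3.21 × 0.4598 = 1.476 m³/s

1.48 m³/s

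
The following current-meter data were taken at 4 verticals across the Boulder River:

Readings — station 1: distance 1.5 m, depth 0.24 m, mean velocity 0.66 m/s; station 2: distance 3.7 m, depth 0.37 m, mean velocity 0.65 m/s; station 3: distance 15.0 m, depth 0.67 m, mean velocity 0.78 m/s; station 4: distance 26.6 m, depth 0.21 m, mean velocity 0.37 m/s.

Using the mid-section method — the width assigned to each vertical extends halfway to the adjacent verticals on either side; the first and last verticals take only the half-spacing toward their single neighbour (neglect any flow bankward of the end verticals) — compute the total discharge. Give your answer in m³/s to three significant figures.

w_1 = (3.7 − 1.5)/2 = 1.1 m; q_1 = 0.66 × 0.24 × 1.1 = 0.1742 m³/s
w_2 = (15.0 − 1.5)/2 = 6.75 m; q_2 = 0.65 × 0.37 × 6.75 = 1.623 m³/s
w_3 = (26.6 − 3.7)/2 = 11.45 m; q_3 = 0.78 × 0.67 × 11.45 = 5.984 m³/s
w_4 = (26.6 − 15.0)/2 = 5.8 m; q_4 = 0.37 × 0.21 × 5.8 = 0.4507 m³/s
Q = Σ qᵢ = 8.232 m³/s

8.23 m³/s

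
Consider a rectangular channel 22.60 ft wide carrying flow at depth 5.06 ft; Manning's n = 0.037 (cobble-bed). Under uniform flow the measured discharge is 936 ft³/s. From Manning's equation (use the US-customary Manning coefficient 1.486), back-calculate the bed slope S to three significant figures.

0.00783

A = b·y = 22.60 × 5.06 = 114.4 ft²
P = b + 2y = 22.60 + 2×5.06 = 32.72 ft
R = A/P = 114.4/32.72 = 3.495 ft
S = (Q·n / (1.486·A·R^(2/3)))² = (936×0.037 / (1.486×114.4×2.303))² = 0.007831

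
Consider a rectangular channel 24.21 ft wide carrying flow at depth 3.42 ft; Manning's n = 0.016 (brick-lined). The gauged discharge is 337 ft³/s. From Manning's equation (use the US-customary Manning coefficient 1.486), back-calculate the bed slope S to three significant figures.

A = b·y = 24.21 × 3.42 = 82.80 ft²
P = b + 2y = 24.21 + 2×3.42 = 31.05 ft
R = A/P = 82.80/31.05 = 2.667 ft
S = (Q·n / (1.486·A·R^(2/3)))² = (337×0.016 / (1.486×82.80×1.923))² = 0.0005194

0.000519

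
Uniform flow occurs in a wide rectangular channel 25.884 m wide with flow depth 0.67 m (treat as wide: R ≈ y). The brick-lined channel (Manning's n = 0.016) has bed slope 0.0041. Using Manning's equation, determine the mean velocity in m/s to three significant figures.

3.06 m/s

A = b·y = 25.884 × 0.67 = 17.34 m²
Wide channel: R ≈ y = 0.67 m
Q = (1/n)·A·R^(2/3)·S^(1/2) = (1/0.016) × 17.34 × 0.6700^(2/3) × 0.0041^(1/2) = 53.14 m³/s
V = Q/A = 53.14/17.34 = 3.064 m/s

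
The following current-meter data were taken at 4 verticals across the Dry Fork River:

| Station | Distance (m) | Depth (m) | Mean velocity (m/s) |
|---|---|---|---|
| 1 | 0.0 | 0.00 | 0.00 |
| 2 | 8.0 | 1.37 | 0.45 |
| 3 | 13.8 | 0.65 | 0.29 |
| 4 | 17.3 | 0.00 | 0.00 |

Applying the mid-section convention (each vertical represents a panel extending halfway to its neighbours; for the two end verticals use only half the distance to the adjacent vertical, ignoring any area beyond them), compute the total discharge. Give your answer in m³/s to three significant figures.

5.13 m³/s

w_2 = (13.8 − 0.0)/2 = 6.9 m; q_2 = 0.45 × 1.37 × 6.9 = 4.254 m³/s
w_3 = (17.3 − 8.0)/2 = 4.65 m; q_3 = 0.29 × 0.65 × 4.65 = 0.8765 m³/s
Stations 1, 4 contribute zero (depth or velocity is 0).
Q = Σ qᵢ = 5.130 m³/s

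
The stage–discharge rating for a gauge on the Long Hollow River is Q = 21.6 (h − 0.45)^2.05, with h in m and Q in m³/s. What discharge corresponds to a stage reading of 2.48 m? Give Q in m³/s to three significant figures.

92.2 m³/s

Q = 21.6 × (2.48 − 0.45)^2.05 = 21.6 × 2.03^2.05 = 92.22 m³/s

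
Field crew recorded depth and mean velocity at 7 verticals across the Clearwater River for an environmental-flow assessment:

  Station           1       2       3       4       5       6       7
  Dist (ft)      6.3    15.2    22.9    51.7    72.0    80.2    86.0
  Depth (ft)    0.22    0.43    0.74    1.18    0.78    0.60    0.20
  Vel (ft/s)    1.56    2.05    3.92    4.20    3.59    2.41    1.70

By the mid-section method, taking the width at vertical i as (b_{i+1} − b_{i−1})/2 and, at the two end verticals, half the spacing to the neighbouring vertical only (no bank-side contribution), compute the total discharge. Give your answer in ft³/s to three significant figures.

w_1 = (15.2 − 6.3)/2 = 4.45 ft; q_1 = 1.56 × 0.22 × 4.45 = 1.527 ft³/s
w_2 = (22.9 − 6.3)/2 = 8.3 ft; q_2 = 2.05 × 0.43 × 8.3 = 7.316 ft³/s
w_3 = (51.7 − 15.2)/2 = 18.25 ft; q_3 = 3.92 × 0.74 × 18.25 = 52.94 ft³/s
w_4 = (72.0 − 22.9)/2 = 24.55 ft; q_4 = 4.20 × 1.18 × 24.55 = 121.7 ft³/s
w_5 = (80.2 − 51.7)/2 = 14.25 ft; q_5 = 3.59 × 0.78 × 14.25 = 39.90 ft³/s
w_6 = (86.0 − 72.0)/2 = 7 ft; q_6 = 2.41 × 0.60 × 7 = 10.12 ft³/s
w_7 = (86.0 − 80.2)/2 = 2.9 ft; q_7 = 1.70 × 0.20 × 2.9 = 0.9860 ft³/s
Q = Σ qᵢ = 234.5 ft³/s

234 ft³/s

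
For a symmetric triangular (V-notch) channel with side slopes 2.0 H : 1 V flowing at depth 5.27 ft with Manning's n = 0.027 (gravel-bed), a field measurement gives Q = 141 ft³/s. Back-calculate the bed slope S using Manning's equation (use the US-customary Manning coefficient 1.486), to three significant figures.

A = z·y² = 2.0×5.27² = 55.55 ft²
P = 2y√(1+z²) = 2×5.27×√(1+2.0²) = 23.57 ft
R = A/P = 55.55/23.57 = 2.357 ft
S = (Q·n / (1.486·A·R^(2/3)))² = (141×0.027 / (1.486×55.55×1.771))² = 0.0006783

0.000678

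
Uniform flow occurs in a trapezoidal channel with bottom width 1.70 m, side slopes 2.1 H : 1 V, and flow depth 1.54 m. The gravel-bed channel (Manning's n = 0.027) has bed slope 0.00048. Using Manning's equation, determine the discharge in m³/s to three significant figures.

A = (b + z·y)·y = (1.70 + 2.1×1.54)×1.54 = 7.598 m²
P = b + 2y√(1+z²) = 1.70 + 2×1.54×√(1+2.1²) = 8.864 m
R = A/P = 7.598/8.864 = 0.8572 m
Q = (1/n)·A·R^(2/3)·S^(1/2) = (1/0.027) × 7.598 × 0.8572^(2/3) × 0.00048^(1/2) = 5.564 m³/s

5.56 m³/s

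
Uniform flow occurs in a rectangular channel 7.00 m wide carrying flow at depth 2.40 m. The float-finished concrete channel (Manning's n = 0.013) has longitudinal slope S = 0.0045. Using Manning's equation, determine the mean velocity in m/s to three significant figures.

A = b·y = 7.00 × 2.40 = 16.80 m²
P = b + 2y = 7.00 + 2×2.40 = 11.80 m
R = A/P = 16.80/11.80 = 1.424 m
Q = (1/n)·A·R^(2/3)·S^(1/2) = (1/0.013) × 16.80 × 1.424^(2/3) × 0.0045^(1/2) = 109.7 m³/s
V = Q/A = 109.7/16.80 = 6.531 m/s

6.53 m/s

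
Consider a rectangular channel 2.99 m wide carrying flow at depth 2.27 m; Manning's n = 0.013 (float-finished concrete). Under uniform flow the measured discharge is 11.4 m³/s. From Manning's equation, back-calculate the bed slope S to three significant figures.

A = b·y = 2.99 × 2.27 = 6.787 m²
P = b + 2y = 2.99 + 2×2.27 = 7.530 m
R = A/P = 6.787/7.530 = 0.9014 m
S = (Q·n / (1·A·R^(2/3)))² = (11.4×0.013 / (1×6.787×0.9331))² = 0.0005476

0.000548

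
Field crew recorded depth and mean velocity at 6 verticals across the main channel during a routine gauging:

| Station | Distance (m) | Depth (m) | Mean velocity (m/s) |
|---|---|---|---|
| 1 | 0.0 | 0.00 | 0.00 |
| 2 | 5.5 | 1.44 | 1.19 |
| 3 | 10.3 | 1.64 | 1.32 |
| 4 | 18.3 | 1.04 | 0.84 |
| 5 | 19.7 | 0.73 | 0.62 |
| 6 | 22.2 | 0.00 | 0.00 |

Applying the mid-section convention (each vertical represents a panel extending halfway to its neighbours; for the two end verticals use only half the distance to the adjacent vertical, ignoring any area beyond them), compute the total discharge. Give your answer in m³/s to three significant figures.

27.7 m³/s

w_2 = (10.3 − 0.0)/2 = 5.15 m; q_2 = 1.19 × 1.44 × 5.15 = 8.825 m³/s
w_3 = (18.3 − 5.5)/2 = 6.4 m; q_3 = 1.32 × 1.64 × 6.4 = 13.85 m³/s
w_4 = (19.7 − 10.3)/2 = 4.7 m; q_4 = 0.84 × 1.04 × 4.7 = 4.106 m³/s
w_5 = (22.2 − 18.3)/2 = 1.95 m; q_5 = 0.62 × 0.73 × 1.95 = 0.8826 m³/s
Stations 1, 6 contribute zero (depth or velocity is 0).
Q = Σ qᵢ = 27.67 m³/s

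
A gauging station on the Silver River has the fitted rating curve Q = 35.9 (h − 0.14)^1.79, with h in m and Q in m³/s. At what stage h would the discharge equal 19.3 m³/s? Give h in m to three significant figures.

0.847 m

h − h₀ = (Q/C)^(1/b) = (19.3/35.9)^(1/1.79) = 0.7070 m
h = 0.14 + 0.7070 = 0.8470 m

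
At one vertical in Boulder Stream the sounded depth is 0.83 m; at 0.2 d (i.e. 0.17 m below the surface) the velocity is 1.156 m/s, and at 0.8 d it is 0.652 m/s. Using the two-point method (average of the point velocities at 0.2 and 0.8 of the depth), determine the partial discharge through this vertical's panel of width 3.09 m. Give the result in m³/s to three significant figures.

2.32 m³/s

v̄ = (1.156 + 0.652) / 2 = 0.9040 m/s
q = v̄ × d × w = 0.9040 × 0.83 × 3.09 = 2.318 m³/s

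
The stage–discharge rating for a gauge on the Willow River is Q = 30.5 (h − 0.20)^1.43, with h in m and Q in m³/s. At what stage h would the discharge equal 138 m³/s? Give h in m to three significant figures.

h − h₀ = (Q/C)^(1/b) = (138/30.5)^(1/1.43) = 2.874 m
h = 0.20 + 2.874 = 3.074 m

3.07 m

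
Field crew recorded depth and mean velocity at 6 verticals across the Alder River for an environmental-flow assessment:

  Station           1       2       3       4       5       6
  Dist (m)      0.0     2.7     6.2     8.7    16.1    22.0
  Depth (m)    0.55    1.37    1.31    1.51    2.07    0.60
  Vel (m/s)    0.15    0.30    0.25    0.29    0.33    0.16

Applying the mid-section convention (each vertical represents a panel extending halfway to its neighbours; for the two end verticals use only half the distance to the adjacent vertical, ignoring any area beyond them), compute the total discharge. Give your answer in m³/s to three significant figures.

w_1 = (2.7 − 0.0)/2 = 1.35 m; q_1 = 0.15 × 0.55 × 1.35 = 0.1114 m³/s
w_2 = (6.2 − 0.0)/2 = 3.1 m; q_2 = 0.30 × 1.37 × 3.1 = 1.274 m³/s
w_3 = (8.7 − 2.7)/2 = 3 m; q_3 = 0.25 × 1.31 × 3 = 0.9825 m³/s
w_4 = (16.1 − 6.2)/2 = 4.95 m; q_4 = 0.29 × 1.51 × 4.95 = 2.168 m³/s
w_5 = (22.0 − 8.7)/2 = 6.65 m; q_5 = 0.33 × 2.07 × 6.65 = 4.543 m³/s
w_6 = (22.0 − 16.1)/2 = 2.95 m; q_6 = 0.16 × 0.60 × 2.95 = 0.2832 m³/s
Q = Σ qᵢ = 9.361 m³/s

9.36 m³/s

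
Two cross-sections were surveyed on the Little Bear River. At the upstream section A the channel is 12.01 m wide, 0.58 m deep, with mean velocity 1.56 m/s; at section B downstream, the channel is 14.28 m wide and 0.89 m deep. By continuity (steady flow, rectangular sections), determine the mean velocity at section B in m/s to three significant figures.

0.855 m/s

Q = A₁V₁ = (12.01×0.58) × 1.56 = 10.87 m³/s
A₂ = 14.28 × 0.89 = 12.71 m²
V₂ = Q/A₂ = 10.87/12.71 = 0.8550 m/s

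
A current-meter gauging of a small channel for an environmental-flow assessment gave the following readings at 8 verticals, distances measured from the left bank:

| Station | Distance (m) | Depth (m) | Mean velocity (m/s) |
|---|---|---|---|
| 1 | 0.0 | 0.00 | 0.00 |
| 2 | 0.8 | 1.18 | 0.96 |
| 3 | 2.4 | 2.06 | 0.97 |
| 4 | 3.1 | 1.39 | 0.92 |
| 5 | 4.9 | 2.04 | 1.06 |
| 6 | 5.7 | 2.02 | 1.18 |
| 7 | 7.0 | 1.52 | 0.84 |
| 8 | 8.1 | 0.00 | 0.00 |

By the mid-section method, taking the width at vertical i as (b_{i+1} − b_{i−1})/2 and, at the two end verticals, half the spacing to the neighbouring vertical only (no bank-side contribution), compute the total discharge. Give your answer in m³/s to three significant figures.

12.1 m³/s

w_2 = (2.4 − 0.0)/2 = 1.2 m; q_2 = 0.96 × 1.18 × 1.2 = 1.359 m³/s
w_3 = (3.1 − 0.8)/2 = 1.15 m; q_3 = 0.97 × 2.06 × 1.15 = 2.298 m³/s
w_4 = (4.9 − 2.4)/2 = 1.25 m; q_4 = 0.92 × 1.39 × 1.25 = 1.599 m³/s
w_5 = (5.7 − 3.1)/2 = 1.3 m; q_5 = 1.06 × 2.04 × 1.3 = 2.811 m³/s
w_6 = (7.0 − 4.9)/2 = 1.05 m; q_6 = 1.18 × 2.02 × 1.05 = 2.503 m³/s
w_7 = (8.1 − 5.7)/2 = 1.2 m; q_7 = 0.84 × 1.52 × 1.2 = 1.532 m³/s
Stations 1, 8 contribute zero (depth or velocity is 0).
Q = Σ qᵢ = 12.10 m³/s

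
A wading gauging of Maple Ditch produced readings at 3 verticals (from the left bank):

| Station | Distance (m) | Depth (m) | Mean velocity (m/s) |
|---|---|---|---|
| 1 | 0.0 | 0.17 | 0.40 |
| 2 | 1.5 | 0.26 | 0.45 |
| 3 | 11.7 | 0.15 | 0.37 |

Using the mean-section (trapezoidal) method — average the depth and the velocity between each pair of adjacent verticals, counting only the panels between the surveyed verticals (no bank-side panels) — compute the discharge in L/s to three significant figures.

Panel 1-2: Δb = 1.5 m, d̄ = (0.17+0.26)/2 = 0.215, v̄ = (0.40+0.45)/2 = 0.425 → q = 1.5×0.215×0.425 = 0.1371 m³/s
Panel 2-3: Δb = 10.2 m, d̄ = (0.26+0.15)/2 = 0.205, v̄ = (0.45+0.37)/2 = 0.41 → q = 10.2×0.205×0.41 = 0.8573 m³/s
Q = Σ q = 0.9944 m³/s
= 0.9944 × 1000 = 994.4 L/s

994 L/s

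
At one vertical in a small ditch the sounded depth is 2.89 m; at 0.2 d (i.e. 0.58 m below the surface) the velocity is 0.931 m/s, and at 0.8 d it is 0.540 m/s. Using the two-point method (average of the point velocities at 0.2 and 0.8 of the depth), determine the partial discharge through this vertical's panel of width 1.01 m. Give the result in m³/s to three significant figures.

v̄ = (0.931 + 0.540) / 2 = 0.7355 m/s
q = v̄ × d × w = 0.7355 × 2.89 × 1.01 = 2.147 m³/s

2.15 m³/s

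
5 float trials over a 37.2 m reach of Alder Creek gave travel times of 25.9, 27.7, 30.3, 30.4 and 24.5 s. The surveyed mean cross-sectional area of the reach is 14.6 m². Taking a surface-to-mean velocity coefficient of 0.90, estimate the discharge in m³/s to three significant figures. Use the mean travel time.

t̄ = (25.9 + 27.7 + 30.3 + 30.4 + 24.5) / 5 = 27.76 s
v_surface = L / t̄ = 37.2 / 27.76 = 1.340 m/s
v_mean = 0.90 × 1.340 = 1.206 m/s
Q = A × v_mean = 14.6 × 1.206 = 17.61 m³/s

17.6 m³/s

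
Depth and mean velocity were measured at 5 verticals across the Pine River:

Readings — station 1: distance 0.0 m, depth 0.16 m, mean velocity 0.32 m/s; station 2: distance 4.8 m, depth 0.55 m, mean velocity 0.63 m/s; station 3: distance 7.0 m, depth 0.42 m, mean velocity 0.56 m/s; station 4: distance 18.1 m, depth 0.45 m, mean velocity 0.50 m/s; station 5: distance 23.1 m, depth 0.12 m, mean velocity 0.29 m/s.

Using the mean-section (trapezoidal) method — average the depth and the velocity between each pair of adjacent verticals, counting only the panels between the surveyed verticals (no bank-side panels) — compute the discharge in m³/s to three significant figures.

Panel 1-2: Δb = 4.8 m, d̄ = (0.16+0.55)/2 = 0.355, v̄ = (0.32+0.63)/2 = 0.475 → q = 4.8×0.355×0.475 = 0.8094 m³/s
Panel 2-3: Δb = 2.2 m, d̄ = (0.55+0.42)/2 = 0.485, v̄ = (0.63+0.56)/2 = 0.595 → q = 2.2×0.485×0.595 = 0.6349 m³/s
Panel 3-4: Δb = 11.1 m, d̄ = (0.42+0.45)/2 = 0.435, v̄ = (0.56+0.50)/2 = 0.53 → q = 11.1×0.435×0.53 = 2.559 m³/s
Panel 4-5: Δb = 5 m, d̄ = (0.45+0.12)/2 = 0.285, v̄ = (0.50+0.29)/2 = 0.395 → q = 5×0.285×0.395 = 0.5629 m³/s
Q = Σ q = 4.566 m³/s

4.57 m³/s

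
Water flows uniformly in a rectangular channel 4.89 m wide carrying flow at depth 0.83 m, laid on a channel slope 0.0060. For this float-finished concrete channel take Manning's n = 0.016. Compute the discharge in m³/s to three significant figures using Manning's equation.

14.3 m³/s

A = b·y = 4.89 × 0.83 = 4.059 m²
P = b + 2y = 4.89 + 2×0.83 = 6.550 m
R = A/P = 4.059/6.550 = 0.6196 m
Q = (1/n)·A·R^(2/3)·S^(1/2) = (1/0.016) × 4.059 × 0.6196^(2/3) × 0.0060^(1/2) = 14.28 m³/s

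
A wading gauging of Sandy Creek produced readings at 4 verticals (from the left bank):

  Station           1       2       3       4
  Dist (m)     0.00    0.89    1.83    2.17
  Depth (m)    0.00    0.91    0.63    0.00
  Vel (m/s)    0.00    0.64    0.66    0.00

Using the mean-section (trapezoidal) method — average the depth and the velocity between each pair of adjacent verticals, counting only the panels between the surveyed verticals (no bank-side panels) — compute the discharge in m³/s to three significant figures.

0.635 m³/s

Panel 1-2: Δb = 0.89 m, d̄ = (0.00+0.91)/2 = 0.455, v̄ = (0.00+0.64)/2 = 0.32 → q = 0.89×0.455×0.32 = 0.1296 m³/s
Panel 2-3: Δb = 0.94 m, d̄ = (0.91+0.63)/2 = 0.77, v̄ = (0.64+0.66)/2 = 0.65 → q = 0.94×0.77×0.65 = 0.4705 m³/s
Panel 3-4: Δb = 0.34 m, d̄ = (0.63+0.00)/2 = 0.315, v̄ = (0.66+0.00)/2 = 0.33 → q = 0.34×0.315×0.33 = 0.03534 m³/s
Q = Σ q = 0.6354 m³/s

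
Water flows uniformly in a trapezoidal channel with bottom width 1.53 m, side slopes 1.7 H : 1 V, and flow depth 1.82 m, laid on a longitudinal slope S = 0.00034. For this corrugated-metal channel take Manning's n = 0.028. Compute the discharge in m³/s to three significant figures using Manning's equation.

5.42 m³/s

A = (b + z·y)·y = (1.53 + 1.7×1.82)×1.82 = 8.416 m²
P = b + 2y√(1+z²) = 1.53 + 2×1.82×√(1+1.7²) = 8.709 m
R = A/P = 8.416/8.709 = 0.9663 m
Q = (1/n)·A·R^(2/3)·S^(1/2) = (1/0.028) × 8.416 × 0.9663^(2/3) × 0.00034^(1/2) = 5.417 m³/s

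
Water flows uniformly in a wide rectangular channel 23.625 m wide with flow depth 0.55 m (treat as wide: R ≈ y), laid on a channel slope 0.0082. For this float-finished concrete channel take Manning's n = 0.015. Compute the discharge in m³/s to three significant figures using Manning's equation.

A = b·y = 23.625 × 0.55 = 12.99 m²
Wide channel: R ≈ y = 0.55 m
Q = (1/n)·A·R^(2/3)·S^(1/2) = (1/0.015) × 12.99 × 0.5500^(2/3) × 0.0082^(1/2) = 52.66 m³/s

52.7 m³/s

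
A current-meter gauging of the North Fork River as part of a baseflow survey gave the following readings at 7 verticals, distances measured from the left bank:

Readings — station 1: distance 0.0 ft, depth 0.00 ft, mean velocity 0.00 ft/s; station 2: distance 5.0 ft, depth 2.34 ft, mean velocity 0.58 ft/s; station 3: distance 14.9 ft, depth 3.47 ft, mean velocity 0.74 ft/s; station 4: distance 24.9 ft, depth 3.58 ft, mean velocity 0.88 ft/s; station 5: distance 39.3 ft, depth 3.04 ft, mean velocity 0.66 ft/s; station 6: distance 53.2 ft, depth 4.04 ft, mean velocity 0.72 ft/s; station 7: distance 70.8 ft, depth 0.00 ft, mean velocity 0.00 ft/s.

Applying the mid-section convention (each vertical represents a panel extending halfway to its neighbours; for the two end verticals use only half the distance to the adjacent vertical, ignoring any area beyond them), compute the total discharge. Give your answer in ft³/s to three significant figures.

w_2 = (14.9 − 0.0)/2 = 7.45 ft; q_2 = 0.58 × 2.34 × 7.45 = 10.11 ft³/s
w_3 = (24.9 − 5.0)/2 = 9.95 ft; q_3 = 0.74 × 3.47 × 9.95 = 25.55 ft³/s
w_4 = (39.3 − 14.9)/2 = 12.2 ft; q_4 = 0.88 × 3.58 × 12.2 = 38.43 ft³/s
w_5 = (53.2 − 24.9)/2 = 14.15 ft; q_5 = 0.66 × 3.04 × 14.15 = 28.39 ft³/s
w_6 = (70.8 − 39.3)/2 = 15.75 ft; q_6 = 0.72 × 4.04 × 15.75 = 45.81 ft³/s
Stations 1, 7 contribute zero (depth or velocity is 0).
Q = Σ qᵢ = 148.3 ft³/s

148 ft³/s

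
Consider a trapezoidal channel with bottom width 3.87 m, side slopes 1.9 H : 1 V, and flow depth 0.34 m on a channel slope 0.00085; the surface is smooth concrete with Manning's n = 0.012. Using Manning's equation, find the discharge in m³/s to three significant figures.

1.63 m³/s

A = (b + z·y)·y = (3.87 + 1.9×0.34)×0.34 = 1.535 m²
P = b + 2y√(1+z²) = 3.87 + 2×0.34×√(1+1.9²) = 5.330 m
R = A/P = 1.535/5.330 = 0.2881 m
Q = (1/n)·A·R^(2/3)·S^(1/2) = (1/0.012) × 1.535 × 0.2881^(2/3) × 0.00085^(1/2) = 1.627 m³/s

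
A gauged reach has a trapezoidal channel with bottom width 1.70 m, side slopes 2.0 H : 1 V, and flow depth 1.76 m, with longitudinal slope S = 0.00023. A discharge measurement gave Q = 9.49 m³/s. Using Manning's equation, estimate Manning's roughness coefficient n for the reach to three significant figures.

A = (b + z·y)·y = (1.70 + 2.0×1.76)×1.76 = 9.187 m²
P = b + 2y√(1+z²) = 1.70 + 2×1.76×√(1+2.0²) = 9.571 m
R = A/P = 9.187/9.571 = 0.9599 m
n = (1/Q)·A·R^(2/3)·S^(1/2) = (1/9.49) × 9.187 × 0.9731 × 0.01517 = 0.01429

0.0143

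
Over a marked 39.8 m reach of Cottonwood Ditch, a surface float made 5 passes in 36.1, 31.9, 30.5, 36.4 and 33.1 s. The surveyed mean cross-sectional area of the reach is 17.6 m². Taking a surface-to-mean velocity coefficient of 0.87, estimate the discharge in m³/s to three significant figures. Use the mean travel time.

t̄ = (36.1 + 31.9 + 30.5 + 36.4 + 33.1) / 5 = 33.6 s
v_surface = L / t̄ = 39.8 / 33.6 = 1.185 m/s
v_mean = 0.87 × 1.185 = 1.031 m/s
Q = A × v_mean = 17.6 × 1.031 = 18.14 m³/s

18.1 m³/s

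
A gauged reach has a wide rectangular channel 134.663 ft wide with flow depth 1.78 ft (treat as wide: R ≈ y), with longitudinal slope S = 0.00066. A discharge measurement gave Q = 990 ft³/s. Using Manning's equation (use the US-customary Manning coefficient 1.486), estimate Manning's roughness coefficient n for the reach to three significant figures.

A = b·y = 134.663 × 1.78 = 239.7 ft²
Wide channel: R ≈ y = 1.78 ft
n = (1.486/Q)·A·R^(2/3)·S^(1/2) = (1.486/990) × 239.7 × 1.469 × 0.02569 = 0.01358

0.0136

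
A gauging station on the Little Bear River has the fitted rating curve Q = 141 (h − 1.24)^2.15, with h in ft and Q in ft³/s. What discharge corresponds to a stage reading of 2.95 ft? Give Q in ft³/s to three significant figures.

Q = 141 × (2.95 − 1.24)^2.15 = 141 × 1.71^2.15 = 446.8 ft³/s

447 ft³/s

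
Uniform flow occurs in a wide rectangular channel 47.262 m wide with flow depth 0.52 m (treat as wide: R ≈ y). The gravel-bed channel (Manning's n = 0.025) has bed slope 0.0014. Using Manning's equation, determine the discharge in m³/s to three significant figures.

A = b·y = 47.262 × 0.52 = 24.58 m²
Wide channel: R ≈ y = 0.52 m
Q = (1/n)·A·R^(2/3)·S^(1/2) = (1/0.025) × 24.58 × 0.5200^(2/3) × 0.0014^(1/2) = 23.79 m³/s

23.8 m³/s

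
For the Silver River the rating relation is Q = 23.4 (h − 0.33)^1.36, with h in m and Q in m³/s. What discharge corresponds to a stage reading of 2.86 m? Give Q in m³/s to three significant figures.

82.7 m³/s

Q = 23.4 × (2.86 − 0.33)^1.36 = 23.4 × 2.53^1.36 = 82.69 m³/s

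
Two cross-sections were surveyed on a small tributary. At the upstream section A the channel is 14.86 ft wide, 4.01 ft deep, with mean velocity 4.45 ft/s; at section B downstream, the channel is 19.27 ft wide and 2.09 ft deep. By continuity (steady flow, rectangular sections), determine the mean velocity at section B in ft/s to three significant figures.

6.58 ft/s

Q = A₁V₁ = (14.86×4.01) × 4.45 = 265.2 ft³/s
A₂ = 19.27 × 2.09 = 40.27 ft²
V₂ = Q/A₂ = 265.2/40.27 = 6.584 ft/s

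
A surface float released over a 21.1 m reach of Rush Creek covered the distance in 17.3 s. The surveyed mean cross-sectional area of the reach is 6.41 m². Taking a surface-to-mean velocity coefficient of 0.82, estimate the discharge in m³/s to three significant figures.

v_surface = L / t̄ = 21.1 / 17.3 = 1.220 m/s
v_mean = 0.82 × 1.220 = 1.000 m/s
Q = A × v_mean = 6.41 × 1.000 = 6.411 m³/s

6.41 m³/s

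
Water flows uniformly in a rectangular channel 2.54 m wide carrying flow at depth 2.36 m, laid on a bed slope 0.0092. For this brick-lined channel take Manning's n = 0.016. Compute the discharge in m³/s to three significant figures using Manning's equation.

31.6 m³/s

A = b·y = 2.54 × 2.36 = 5.994 m²
P = b + 2y = 2.54 + 2×2.36 = 7.260 m
R = A/P = 5.994/7.260 = 0.8257 m
Q = (1/n)·A·R^(2/3)·S^(1/2) = (1/0.016) × 5.994 × 0.8257^(2/3) × 0.0092^(1/2) = 31.63 m³/s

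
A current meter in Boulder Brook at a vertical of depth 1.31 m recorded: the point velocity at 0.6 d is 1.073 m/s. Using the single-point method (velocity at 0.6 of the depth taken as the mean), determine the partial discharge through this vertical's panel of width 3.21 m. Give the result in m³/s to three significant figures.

v̄ = v₀.₆ = 1.073 m/s
q = v̄ × d × w = 1.073 × 1.31 × 3.21 = 4.512 m³/s

4.51 m³/s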